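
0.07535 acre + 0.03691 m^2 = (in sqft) 3283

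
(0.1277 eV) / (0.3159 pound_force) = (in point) 4.127e-17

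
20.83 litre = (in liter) 20.83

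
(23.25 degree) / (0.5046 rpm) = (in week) 1.27e-05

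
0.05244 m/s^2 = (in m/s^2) 0.05244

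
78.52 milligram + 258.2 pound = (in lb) 258.2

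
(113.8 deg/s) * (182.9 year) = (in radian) 1.146e+10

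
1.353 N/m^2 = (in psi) 0.0001962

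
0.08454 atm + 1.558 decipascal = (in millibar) 85.66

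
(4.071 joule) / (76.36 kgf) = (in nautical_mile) 2.935e-06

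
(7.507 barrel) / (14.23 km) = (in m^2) 8.387e-05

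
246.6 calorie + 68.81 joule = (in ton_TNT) 2.63e-07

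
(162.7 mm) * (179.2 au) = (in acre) 1.078e+09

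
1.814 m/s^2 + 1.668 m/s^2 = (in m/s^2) 3.482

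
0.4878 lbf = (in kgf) 0.2213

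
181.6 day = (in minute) 2.615e+05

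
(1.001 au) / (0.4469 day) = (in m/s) 3.878e+06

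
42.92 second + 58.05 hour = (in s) 2.09e+05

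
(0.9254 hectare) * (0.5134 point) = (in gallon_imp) 368.7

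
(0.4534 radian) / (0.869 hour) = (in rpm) 0.001384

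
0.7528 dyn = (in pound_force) 1.692e-06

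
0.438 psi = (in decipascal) 3.02e+04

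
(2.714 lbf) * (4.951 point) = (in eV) 1.316e+17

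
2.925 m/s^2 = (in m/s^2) 2.925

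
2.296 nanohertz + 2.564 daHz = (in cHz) 2564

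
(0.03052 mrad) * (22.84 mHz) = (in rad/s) 6.971e-07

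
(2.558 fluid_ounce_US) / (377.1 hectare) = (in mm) 2.006e-08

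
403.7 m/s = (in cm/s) 4.037e+04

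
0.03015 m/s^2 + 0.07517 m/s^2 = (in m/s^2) 0.1053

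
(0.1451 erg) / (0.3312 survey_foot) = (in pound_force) 3.231e-08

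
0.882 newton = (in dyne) 8.82e+04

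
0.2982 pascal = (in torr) 0.002237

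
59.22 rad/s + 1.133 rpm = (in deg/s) 3400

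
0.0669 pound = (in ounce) 1.07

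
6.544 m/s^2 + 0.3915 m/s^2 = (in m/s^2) 6.935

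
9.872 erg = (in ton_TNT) 2.359e-16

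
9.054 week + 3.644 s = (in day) 63.38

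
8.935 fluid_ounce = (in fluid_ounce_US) 8.935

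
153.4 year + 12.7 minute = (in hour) 1.344e+06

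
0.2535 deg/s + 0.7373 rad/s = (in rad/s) 0.7417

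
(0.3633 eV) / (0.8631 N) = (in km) 6.744e-23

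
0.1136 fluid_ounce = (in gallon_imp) 0.000739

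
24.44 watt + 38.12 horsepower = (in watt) 2.845e+04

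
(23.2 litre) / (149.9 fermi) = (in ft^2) 1.666e+12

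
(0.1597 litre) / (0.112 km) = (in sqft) 1.535e-05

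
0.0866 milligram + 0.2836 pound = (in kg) 0.1286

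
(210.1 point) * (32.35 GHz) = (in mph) 5.364e+09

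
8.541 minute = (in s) 512.5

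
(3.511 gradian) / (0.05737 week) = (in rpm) 1.518e-05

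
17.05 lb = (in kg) 7.734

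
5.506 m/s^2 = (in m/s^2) 5.506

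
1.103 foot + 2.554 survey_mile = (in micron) 4.111e+09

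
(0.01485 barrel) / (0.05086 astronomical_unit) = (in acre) 7.668e-17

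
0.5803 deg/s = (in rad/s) 0.01013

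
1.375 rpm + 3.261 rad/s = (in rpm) 32.52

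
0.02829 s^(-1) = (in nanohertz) 2.829e+07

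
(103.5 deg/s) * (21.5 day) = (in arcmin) 1.154e+10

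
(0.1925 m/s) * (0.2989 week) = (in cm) 3.48e+06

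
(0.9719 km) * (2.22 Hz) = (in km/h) 7767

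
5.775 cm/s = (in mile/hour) 0.1292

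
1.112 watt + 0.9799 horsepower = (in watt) 731.8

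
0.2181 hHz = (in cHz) 2181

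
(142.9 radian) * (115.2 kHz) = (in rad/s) 1.646e+07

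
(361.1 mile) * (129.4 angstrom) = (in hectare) 7.52e-07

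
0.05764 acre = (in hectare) 0.02333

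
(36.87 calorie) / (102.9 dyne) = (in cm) 1.499e+07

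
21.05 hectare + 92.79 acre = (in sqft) 6.308e+06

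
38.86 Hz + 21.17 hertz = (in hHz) 0.6003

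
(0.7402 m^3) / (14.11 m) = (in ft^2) 0.5647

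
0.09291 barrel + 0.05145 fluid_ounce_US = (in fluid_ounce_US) 499.5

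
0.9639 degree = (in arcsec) 3470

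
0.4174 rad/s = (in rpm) 3.986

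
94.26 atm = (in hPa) 9.551e+04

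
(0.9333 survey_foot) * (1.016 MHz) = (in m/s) 2.89e+05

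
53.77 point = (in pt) 53.77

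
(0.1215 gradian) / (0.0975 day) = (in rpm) 2.163e-06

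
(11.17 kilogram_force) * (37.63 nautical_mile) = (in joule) 7.634e+06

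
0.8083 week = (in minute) 8148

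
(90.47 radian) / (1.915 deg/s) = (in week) 0.004476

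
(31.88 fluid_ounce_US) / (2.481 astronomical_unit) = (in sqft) 2.734e-14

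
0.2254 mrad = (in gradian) 0.01435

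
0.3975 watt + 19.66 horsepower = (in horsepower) 19.66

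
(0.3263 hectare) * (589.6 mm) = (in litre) 1.924e+06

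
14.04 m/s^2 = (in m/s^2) 14.04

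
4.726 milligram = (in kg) 4.726e-06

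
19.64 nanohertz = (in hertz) 1.964e-08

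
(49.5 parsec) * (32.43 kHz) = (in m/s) 4.953e+22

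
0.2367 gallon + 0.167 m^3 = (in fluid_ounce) 5677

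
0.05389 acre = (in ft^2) 2347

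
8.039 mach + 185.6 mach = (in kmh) 2.374e+05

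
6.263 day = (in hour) 150.3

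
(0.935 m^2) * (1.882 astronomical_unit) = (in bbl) 1.656e+12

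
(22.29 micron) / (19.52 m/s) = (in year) 3.621e-14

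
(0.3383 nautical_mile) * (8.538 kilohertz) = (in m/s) 5.349e+06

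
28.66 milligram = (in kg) 2.866e-05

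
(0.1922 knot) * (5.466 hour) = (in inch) 7.66e+04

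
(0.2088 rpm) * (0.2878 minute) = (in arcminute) 1298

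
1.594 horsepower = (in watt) 1189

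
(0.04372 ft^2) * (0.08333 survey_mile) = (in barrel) 3.426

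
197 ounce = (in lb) 12.31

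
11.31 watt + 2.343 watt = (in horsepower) 0.01831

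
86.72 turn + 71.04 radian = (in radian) 615.9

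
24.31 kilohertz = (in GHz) 2.431e-05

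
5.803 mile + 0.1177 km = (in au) 6.321e-08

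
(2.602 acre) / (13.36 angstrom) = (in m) 7.882e+12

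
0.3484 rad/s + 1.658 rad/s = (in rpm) 19.16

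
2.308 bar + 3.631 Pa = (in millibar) 2308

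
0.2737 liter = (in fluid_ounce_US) 9.255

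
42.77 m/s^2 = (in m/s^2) 42.77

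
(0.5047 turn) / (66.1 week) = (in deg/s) 4.545e-06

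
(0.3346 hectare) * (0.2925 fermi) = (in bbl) 6.156e-12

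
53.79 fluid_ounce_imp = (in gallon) 0.4037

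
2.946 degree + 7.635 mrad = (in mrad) 59.05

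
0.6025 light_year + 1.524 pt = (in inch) 2.244e+17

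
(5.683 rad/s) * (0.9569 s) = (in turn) 0.8655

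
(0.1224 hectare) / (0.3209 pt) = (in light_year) 1.143e-09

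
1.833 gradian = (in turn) 0.004583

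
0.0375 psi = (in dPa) 2586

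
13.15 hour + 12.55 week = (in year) 0.2422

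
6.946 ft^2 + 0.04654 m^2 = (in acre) 0.000171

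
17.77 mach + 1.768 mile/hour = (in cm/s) 6.051e+05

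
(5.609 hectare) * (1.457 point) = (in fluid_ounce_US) 9.749e+05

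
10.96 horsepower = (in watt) 8173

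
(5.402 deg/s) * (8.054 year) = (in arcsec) 4.939e+12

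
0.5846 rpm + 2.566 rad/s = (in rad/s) 2.627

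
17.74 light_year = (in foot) 5.506e+17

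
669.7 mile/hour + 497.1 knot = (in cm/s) 5.551e+04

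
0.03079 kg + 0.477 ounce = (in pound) 0.09769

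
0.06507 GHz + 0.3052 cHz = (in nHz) 6.507e+16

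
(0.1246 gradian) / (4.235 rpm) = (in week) 7.297e-09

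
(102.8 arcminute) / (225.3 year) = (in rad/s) 4.209e-12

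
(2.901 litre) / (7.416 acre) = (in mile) 6.006e-11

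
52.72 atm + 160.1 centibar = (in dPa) 5.502e+07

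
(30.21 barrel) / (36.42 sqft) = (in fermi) 1.42e+15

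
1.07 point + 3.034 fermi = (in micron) 377.5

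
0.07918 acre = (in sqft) 3449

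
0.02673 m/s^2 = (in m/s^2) 0.02673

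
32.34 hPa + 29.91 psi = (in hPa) 2095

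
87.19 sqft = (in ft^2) 87.19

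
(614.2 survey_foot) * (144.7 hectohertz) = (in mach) 7956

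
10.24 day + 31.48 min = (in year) 0.02811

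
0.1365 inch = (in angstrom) 3.467e+07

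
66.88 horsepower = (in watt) 4.987e+04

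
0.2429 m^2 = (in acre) 6.002e-05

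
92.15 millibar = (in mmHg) 69.12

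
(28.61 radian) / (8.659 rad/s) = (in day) 3.824e-05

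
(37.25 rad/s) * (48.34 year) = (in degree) 3.254e+12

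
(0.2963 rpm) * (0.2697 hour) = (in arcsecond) 6.214e+06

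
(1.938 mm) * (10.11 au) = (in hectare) 2.931e+05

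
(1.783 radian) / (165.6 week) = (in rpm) 1.7e-07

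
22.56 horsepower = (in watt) 1.682e+04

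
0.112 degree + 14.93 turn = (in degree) 5375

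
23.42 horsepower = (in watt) 1.746e+04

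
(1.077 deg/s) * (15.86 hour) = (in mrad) 1.073e+06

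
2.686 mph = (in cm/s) 120.1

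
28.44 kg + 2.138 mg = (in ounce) 1003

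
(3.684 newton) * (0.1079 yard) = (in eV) 2.269e+18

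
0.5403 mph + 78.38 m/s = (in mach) 0.2309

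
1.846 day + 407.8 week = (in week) 408.1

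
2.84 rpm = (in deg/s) 17.04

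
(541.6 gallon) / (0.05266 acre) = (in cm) 0.962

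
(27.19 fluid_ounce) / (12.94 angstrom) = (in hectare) 62.14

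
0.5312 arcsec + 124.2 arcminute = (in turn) 0.00575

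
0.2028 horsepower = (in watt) 151.2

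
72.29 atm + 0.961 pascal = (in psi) 1062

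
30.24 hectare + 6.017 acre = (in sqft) 3.517e+06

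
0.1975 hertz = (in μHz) 1.975e+05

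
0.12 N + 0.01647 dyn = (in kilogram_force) 0.01224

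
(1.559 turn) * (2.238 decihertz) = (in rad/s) 2.192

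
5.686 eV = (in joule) 9.11e-19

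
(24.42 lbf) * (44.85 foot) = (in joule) 1485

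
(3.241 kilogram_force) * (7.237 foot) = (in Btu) 0.06645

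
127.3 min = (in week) 0.01263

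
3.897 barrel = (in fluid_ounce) 2.095e+04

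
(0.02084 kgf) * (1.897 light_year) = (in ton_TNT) 8.766e+05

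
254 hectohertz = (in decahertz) 2540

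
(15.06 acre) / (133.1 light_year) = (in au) 3.235e-25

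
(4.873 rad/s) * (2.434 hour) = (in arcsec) 8.807e+09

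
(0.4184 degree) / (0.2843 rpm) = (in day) 2.839e-06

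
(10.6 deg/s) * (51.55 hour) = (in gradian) 2.186e+06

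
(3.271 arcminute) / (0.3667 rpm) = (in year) 7.857e-10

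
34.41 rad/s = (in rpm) 328.6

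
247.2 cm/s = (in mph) 5.53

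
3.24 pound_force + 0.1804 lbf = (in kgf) 1.551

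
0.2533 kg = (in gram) 253.3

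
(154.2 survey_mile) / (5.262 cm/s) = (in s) 4.716e+06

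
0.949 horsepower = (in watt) 707.7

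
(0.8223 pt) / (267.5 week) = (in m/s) 1.793e-12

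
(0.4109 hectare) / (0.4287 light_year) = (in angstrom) 0.01013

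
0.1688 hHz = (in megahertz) 1.688e-05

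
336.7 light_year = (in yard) 3.484e+18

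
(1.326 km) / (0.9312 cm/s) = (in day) 1.648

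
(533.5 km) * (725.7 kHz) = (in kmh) 1.394e+12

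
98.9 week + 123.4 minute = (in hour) 1.662e+04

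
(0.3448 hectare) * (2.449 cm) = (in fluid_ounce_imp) 2.972e+06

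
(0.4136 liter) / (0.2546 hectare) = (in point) 0.0004605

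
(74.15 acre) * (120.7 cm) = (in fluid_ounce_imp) 1.275e+10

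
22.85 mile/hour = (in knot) 19.86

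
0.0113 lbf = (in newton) 0.05026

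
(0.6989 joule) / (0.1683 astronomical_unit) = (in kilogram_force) 2.831e-12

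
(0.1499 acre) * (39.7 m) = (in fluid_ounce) 8.143e+08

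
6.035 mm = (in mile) 3.75e-06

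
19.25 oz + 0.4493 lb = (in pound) 1.652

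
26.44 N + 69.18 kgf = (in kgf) 71.88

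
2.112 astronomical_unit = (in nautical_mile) 1.706e+08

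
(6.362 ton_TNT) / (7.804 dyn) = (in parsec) 0.01105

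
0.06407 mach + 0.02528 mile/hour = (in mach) 0.0641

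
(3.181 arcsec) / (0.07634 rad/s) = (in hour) 5.612e-08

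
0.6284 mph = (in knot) 0.5461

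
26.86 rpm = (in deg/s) 161.2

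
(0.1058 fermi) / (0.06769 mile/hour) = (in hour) 9.712e-19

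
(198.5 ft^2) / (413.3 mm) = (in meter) 44.62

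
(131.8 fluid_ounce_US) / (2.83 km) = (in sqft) 1.483e-05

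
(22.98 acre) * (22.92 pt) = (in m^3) 751.9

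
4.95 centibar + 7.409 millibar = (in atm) 0.05616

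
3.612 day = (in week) 0.516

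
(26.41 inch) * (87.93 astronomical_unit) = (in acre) 2.18e+09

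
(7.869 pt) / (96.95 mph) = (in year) 2.031e-12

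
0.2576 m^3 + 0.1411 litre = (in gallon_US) 68.09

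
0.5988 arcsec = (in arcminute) 0.00998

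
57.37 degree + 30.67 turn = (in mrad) 1.937e+05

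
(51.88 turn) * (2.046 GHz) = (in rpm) 6.369e+12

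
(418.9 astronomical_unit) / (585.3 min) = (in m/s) 1.784e+09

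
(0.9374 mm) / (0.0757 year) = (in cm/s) 3.927e-08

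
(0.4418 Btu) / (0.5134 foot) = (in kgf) 303.7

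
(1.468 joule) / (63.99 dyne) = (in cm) 2.294e+05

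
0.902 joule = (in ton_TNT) 2.156e-10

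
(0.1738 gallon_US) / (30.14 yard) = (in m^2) 2.387e-05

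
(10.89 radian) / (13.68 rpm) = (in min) 0.1267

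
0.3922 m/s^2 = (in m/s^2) 0.3922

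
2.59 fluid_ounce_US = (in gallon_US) 0.02023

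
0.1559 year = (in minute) 8.194e+04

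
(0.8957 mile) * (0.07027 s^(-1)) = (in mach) 0.2975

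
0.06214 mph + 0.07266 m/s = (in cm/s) 10.04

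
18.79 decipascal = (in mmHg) 0.01409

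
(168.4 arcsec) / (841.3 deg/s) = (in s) 5.56e-05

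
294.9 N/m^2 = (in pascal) 294.9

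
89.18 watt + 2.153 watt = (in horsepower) 0.1225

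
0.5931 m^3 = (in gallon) 156.7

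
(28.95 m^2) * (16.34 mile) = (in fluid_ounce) 2.574e+10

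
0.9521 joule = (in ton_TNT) 2.276e-10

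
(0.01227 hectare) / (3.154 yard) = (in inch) 1675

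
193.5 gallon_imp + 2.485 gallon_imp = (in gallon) 235.4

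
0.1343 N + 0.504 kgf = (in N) 5.077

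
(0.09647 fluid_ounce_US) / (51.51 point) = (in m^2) 0.000157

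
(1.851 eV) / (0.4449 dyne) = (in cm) 6.666e-12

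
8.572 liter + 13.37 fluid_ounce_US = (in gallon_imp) 1.973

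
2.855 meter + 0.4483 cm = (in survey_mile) 0.001777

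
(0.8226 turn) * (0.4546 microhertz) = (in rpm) 2.244e-05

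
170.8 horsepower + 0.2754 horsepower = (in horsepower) 171.1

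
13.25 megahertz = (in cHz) 1.325e+09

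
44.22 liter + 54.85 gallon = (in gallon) 66.53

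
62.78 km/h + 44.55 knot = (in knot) 78.45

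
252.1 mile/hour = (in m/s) 112.7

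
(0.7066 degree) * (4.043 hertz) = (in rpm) 0.4761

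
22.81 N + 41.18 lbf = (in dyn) 2.06e+07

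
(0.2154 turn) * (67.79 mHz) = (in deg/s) 5.257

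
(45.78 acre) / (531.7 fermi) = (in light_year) 36.83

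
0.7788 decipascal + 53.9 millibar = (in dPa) 5.39e+04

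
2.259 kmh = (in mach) 0.001843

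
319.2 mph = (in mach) 0.4191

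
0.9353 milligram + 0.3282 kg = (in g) 328.2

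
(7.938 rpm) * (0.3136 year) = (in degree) 4.71e+08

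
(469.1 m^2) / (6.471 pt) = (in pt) 5.825e+08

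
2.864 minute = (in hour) 0.04773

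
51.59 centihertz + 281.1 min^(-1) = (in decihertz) 52.01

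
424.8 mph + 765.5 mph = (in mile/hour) 1190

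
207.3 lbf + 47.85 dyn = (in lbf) 207.3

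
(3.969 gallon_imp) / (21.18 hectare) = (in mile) 5.294e-11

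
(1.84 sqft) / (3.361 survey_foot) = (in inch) 6.569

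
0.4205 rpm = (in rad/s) 0.04403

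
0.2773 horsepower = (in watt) 206.8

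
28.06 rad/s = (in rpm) 268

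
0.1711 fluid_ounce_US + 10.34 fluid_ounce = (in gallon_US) 0.08212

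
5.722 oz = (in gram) 162.2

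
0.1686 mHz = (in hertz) 0.0001686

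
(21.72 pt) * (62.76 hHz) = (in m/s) 48.09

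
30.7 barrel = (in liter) 4881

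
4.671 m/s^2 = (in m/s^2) 4.671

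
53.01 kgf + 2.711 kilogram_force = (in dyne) 5.464e+07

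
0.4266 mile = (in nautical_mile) 0.3707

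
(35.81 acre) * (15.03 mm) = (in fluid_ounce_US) 7.365e+07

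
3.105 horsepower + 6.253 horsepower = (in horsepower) 9.358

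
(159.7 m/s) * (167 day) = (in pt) 6.532e+12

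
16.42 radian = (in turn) 2.613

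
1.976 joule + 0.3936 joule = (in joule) 2.37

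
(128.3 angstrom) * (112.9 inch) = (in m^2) 3.679e-08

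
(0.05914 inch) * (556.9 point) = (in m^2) 0.0002951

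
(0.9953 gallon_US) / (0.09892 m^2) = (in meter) 0.03809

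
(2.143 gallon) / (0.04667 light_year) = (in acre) 4.54e-21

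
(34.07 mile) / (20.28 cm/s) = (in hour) 75.1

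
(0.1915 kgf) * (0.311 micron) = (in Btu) 5.536e-10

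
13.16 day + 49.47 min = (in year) 0.03615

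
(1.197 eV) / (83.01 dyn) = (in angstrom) 2.31e-06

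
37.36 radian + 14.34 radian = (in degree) 2962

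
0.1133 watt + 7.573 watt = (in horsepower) 0.01031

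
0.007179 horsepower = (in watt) 5.353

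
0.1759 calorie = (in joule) 0.736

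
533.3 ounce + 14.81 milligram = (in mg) 1.512e+07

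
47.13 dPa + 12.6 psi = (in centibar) 86.88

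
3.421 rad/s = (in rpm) 32.67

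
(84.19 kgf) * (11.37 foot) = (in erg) 2.861e+10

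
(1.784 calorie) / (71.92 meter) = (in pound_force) 0.02333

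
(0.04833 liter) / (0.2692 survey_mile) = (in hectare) 1.116e-11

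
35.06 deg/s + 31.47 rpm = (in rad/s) 3.907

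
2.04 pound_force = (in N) 9.074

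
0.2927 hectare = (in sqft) 3.151e+04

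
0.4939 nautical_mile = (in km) 0.9147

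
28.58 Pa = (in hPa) 0.2858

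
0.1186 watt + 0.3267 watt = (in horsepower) 0.0005972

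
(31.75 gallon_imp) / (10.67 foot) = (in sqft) 0.4777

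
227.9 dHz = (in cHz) 2279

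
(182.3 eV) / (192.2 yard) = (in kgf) 1.695e-20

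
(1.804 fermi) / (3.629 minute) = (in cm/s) 8.285e-16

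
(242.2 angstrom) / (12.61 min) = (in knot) 6.223e-11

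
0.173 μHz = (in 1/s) 1.73e-07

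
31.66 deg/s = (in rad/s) 0.5526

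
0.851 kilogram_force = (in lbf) 1.876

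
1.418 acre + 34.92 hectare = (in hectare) 35.49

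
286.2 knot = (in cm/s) 1.472e+04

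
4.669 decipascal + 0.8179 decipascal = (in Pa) 0.5487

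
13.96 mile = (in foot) 7.371e+04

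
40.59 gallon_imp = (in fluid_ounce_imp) 6494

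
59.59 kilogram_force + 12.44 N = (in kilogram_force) 60.86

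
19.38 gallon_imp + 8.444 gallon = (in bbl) 0.7552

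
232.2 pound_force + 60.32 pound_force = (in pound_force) 292.5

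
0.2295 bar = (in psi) 3.329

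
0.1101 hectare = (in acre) 0.2721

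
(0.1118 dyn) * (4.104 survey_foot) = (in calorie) 3.343e-07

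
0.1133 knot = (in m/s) 0.05829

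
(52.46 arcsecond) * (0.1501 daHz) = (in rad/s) 0.0003818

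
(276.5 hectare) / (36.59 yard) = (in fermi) 8.264e+19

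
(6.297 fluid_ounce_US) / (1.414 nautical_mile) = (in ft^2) 7.654e-07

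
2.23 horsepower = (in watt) 1663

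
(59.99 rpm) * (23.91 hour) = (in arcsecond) 1.115e+11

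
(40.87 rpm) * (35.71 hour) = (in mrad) 5.502e+08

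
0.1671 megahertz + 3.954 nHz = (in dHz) 1.671e+06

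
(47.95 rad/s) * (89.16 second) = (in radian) 4275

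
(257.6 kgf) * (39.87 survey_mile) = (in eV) 1.012e+27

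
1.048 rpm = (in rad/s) 0.1097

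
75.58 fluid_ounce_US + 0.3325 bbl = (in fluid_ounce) 1863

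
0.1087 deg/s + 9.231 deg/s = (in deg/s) 9.34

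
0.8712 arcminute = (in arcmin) 0.8712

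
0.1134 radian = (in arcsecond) 2.339e+04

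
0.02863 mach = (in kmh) 35.09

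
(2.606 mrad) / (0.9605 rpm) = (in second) 0.02591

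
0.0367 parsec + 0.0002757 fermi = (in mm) 1.132e+18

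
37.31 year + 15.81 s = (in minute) 1.961e+07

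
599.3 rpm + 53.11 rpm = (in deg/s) 3914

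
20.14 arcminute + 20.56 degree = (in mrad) 364.7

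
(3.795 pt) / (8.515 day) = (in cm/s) 1.82e-07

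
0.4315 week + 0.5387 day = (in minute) 5125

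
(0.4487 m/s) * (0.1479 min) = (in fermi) 3.982e+15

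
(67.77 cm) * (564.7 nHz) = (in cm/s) 3.827e-05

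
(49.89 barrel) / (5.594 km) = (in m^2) 0.001418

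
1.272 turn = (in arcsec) 1.649e+06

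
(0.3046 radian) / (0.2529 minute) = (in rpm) 0.1917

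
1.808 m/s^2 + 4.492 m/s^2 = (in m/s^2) 6.3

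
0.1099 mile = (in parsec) 5.732e-15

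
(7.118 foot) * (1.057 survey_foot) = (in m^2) 0.699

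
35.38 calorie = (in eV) 9.239e+20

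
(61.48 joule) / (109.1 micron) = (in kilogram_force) 5.746e+04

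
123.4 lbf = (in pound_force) 123.4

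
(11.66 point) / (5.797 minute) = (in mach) 3.473e-08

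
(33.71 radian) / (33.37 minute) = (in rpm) 0.1608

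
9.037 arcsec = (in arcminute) 0.1506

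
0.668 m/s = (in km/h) 2.405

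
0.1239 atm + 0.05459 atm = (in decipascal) 1.809e+05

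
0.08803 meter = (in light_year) 9.305e-18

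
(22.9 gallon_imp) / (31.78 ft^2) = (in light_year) 3.727e-18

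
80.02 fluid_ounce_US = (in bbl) 0.01488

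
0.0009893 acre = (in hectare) 0.0004004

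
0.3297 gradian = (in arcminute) 17.8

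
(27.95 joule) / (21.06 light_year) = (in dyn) 1.403e-11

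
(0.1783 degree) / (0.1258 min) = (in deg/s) 0.02362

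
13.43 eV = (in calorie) 5.143e-19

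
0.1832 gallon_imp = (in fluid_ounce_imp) 29.31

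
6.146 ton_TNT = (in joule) 2.571e+10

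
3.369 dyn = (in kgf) 3.435e-06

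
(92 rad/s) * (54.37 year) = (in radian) 1.577e+11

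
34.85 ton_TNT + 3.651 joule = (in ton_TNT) 34.85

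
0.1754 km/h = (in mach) 0.0001431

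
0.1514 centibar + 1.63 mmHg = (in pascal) 368.7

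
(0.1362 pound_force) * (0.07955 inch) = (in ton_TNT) 2.926e-13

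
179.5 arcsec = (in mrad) 0.8702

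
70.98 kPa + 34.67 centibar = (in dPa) 1.056e+06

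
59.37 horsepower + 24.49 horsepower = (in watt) 6.253e+04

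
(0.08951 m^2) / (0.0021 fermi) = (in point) 1.208e+20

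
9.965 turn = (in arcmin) 2.152e+05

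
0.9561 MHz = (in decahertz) 9.561e+04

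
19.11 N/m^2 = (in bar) 0.0001911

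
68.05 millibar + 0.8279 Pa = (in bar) 0.06806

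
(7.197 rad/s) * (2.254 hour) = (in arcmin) 2.008e+08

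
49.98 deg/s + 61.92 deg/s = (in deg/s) 111.9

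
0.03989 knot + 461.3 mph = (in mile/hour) 461.3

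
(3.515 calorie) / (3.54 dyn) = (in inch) 1.636e+07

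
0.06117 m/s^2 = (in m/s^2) 0.06117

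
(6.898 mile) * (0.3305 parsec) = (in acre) 2.798e+16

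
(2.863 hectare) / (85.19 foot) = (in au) 7.37e-09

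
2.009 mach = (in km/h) 2463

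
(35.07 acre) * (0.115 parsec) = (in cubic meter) 5.036e+20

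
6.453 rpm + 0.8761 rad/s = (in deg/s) 88.91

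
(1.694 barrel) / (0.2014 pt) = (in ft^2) 4.08e+04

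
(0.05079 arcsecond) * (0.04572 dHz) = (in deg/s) 6.45e-08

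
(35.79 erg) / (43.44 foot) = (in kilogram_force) 2.756e-08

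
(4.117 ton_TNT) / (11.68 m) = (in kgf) 1.504e+08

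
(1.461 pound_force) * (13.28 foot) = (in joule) 26.31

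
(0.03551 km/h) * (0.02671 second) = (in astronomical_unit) 1.761e-15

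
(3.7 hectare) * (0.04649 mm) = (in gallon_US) 454.4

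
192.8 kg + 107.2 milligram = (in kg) 192.8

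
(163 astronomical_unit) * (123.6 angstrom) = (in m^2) 3.014e+05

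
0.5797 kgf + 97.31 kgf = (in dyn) 9.6e+07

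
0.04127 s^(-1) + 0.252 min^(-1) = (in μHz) 4.547e+04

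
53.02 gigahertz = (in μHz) 5.302e+16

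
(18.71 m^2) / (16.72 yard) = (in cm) 122.4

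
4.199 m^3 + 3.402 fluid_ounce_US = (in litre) 4199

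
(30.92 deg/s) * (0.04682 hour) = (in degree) 5212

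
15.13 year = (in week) 788.9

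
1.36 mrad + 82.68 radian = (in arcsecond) 1.705e+07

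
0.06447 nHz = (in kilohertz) 6.447e-14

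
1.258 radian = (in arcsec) 2.595e+05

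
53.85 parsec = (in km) 1.662e+15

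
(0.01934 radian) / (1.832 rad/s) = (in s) 0.01056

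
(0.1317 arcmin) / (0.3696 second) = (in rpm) 0.0009898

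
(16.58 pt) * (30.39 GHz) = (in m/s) 1.778e+08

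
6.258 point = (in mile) 1.372e-06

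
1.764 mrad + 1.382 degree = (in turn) 0.00412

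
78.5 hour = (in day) 3.271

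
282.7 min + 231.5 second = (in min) 286.6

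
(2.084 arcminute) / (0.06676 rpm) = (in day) 1.004e-06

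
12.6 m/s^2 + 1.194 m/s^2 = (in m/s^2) 13.79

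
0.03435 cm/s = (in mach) 1.009e-06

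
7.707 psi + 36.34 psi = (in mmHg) 2278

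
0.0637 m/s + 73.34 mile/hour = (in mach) 0.09647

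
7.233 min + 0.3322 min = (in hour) 0.1261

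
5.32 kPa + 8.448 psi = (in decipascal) 6.357e+05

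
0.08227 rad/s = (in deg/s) 4.714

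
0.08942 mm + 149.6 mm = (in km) 0.0001497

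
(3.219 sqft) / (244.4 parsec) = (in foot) 1.301e-19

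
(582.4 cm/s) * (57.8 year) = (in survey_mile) 6.596e+06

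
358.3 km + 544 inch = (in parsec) 1.161e-11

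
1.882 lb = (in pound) 1.882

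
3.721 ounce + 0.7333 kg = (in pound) 1.849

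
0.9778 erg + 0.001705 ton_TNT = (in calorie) 1.705e+06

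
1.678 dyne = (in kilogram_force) 1.711e-06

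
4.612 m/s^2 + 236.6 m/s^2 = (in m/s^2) 241.2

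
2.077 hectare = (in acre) 5.132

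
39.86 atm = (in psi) 585.8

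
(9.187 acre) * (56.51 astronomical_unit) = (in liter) 3.143e+20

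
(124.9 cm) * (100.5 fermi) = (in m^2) 1.255e-13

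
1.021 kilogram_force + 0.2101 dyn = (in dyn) 1.001e+06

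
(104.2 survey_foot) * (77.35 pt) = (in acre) 0.0002142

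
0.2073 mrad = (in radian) 0.0002073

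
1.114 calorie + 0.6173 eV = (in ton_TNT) 1.114e-09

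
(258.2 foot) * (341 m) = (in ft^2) 2.889e+05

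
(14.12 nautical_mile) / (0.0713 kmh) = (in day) 15.28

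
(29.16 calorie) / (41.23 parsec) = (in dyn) 9.59e-12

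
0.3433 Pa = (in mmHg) 0.002575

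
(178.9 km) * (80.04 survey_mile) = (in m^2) 2.304e+10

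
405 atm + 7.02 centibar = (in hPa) 4.104e+05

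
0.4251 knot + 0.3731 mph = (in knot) 0.7493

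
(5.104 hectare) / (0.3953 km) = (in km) 0.1291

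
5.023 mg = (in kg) 5.023e-06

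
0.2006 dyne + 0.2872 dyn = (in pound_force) 1.097e-06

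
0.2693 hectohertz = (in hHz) 0.2693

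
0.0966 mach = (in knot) 63.94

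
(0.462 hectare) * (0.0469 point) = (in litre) 76.44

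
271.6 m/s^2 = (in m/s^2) 271.6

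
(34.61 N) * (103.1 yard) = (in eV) 2.037e+22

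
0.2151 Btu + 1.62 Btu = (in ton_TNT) 4.627e-07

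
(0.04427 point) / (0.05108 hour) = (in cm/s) 8.493e-06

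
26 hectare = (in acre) 64.25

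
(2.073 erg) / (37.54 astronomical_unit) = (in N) 3.691e-20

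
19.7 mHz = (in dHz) 0.197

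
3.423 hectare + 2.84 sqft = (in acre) 8.458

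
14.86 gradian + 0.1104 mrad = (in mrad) 233.5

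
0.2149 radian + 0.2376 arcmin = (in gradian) 13.69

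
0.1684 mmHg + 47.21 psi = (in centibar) 325.5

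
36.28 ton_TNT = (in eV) 9.474e+29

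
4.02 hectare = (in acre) 9.934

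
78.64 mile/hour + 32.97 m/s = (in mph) 152.4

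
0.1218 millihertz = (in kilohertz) 1.218e-07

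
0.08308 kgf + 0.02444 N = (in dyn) 8.392e+04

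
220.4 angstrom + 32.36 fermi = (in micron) 0.02204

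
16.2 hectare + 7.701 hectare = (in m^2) 2.39e+05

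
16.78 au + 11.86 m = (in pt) 7.116e+15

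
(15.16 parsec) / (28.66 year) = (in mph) 1.158e+09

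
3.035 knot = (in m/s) 1.561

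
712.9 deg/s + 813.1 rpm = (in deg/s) 5592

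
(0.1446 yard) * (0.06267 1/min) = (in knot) 0.0002685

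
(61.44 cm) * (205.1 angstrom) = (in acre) 3.114e-12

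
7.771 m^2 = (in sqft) 83.65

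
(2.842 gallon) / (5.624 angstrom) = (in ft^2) 2.059e+08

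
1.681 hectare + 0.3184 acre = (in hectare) 1.81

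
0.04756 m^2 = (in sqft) 0.5119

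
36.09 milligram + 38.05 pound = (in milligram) 1.726e+07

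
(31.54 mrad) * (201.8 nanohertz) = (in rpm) 6.078e-08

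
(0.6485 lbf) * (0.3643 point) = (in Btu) 3.514e-07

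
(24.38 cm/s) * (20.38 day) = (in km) 429.3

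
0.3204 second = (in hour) 8.9e-05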